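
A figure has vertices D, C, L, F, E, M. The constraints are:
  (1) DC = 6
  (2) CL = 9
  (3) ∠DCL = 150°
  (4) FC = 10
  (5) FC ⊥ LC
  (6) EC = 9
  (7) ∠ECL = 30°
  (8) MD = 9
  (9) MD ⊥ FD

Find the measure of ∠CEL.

Step 1: By the law of cosines on triangle ECL: EL² = 9² + 9² − 2·9·9·cos(30°) = 21.7, so EL ≈ 4.66.
Step 2: By the inverse law of cosines on triangle CEL: cos(∠CEL) = (9² + 4.66² − 9²) / (2·9·4.66) = 21.7/83.86 = 0.2588, so ∠CEL = 75°.

Therefore, the measure of angle ∠CEL = 75°.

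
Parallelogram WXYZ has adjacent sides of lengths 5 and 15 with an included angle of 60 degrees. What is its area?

The area of a parallelogram equals the product of two adjacent sides times the sine of the included angle.
This is because the height equals 15 * sin(60°) = 15*sqrt(3)/2.
Area = 5 * 15*sqrt(3)/2 = 75*sqrt(3)/2

75*sqrt(3)/2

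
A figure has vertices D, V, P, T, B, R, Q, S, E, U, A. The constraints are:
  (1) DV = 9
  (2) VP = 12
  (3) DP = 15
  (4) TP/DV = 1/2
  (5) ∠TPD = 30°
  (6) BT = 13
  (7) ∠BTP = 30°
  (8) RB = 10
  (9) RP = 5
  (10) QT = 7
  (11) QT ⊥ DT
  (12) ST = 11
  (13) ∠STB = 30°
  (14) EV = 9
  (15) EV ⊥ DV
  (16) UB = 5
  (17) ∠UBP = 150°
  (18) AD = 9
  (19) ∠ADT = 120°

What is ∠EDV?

Step 1: By the law of cosines on triangle DVE: DE² = 9² + 9² − 2·9·9·cos(90°) = 162, so DE = 9·√2.
Step 2: By the inverse law of cosines on triangle EDV: cos(∠EDV) = ((9·√2)² + 9² − 9²) / (2·9·√2·9) = 162/229.1 = 0.7071, so ∠EDV = 45°.

Therefore, the measure of angle ∠EDV = 45°.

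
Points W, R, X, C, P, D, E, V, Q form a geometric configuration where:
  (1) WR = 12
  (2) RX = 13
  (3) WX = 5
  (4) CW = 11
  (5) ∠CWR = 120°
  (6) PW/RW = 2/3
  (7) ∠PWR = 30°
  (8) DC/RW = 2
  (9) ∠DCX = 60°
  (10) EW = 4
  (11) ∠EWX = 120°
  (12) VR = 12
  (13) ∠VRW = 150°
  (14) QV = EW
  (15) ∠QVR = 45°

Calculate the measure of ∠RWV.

Step 1: By the law of cosines on triangle WRV: WV² = 12² + 12² − 2·12·12·cos(150°) = 537.42, so WV ≈ 23.18.
Step 2: By the inverse law of cosines on triangle RWV: cos(∠RWV) = (12² + 23.18² − 12²) / (2·12·23.18) = 537.42/556.37 = 0.9659, so ∠RWV = 15°.

Therefore, the measure of angle ∠RWV = 15°.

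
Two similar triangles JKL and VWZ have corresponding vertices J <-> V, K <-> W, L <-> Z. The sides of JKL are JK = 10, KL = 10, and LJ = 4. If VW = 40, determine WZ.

Since the triangles are similar, the ratio of corresponding sides is constant.
Scale factor k = VW / JK = 40 / 10 = 4
WZ = k * KL = 4 * 10 = 40

40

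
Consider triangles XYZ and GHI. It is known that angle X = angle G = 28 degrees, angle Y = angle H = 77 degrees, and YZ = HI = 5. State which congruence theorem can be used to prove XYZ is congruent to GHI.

Consider the given information: angle X = angle G = 28 degrees, angle Y = angle H = 77 degrees, and YZ = HI = 5
This is not SSS or ASA: SSS requires all three pairs of sides, but we don't have that. ASA requires two angles and the side between them.
The correct criterion is AAS. Two pairs of corresponding angles and a non-included side are equal (Angle-Angle-Side).

AAS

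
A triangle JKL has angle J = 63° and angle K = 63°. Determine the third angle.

angle L = 180 - 63 - 63 = 54 degrees.

54 degrees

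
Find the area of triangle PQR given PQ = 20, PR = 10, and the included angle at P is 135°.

Area = (1/2)(20)(10) sin(135°) = (1/2)(20)(10)(sqrt(2)/2) = 50*sqrt(2)

50*sqrt(2)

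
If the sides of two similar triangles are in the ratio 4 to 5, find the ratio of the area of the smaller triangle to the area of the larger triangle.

The ratio of areas of similar triangles equals the square of the side ratio.
Side ratio = 4:5
Area ratio = (4/5)^2 = 16/25 = 16:25

16:25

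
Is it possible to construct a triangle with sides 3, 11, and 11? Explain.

Sort the sides: 3, 11, 11.
It suffices to check that the sum of the two smallest exceeds the largest:
3 + 11 = 14 > 11. ✓
Yes, a valid triangle can be formed.

Yes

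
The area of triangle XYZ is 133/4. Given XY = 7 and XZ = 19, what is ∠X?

From the SAS area formula Area = (1/2)ab sin(C), rearranging gives sin(C) = 2*Area/(ab).
sin(C) = 2 * 133/4 / (133) = 1/2.
Therefore C = arcsin(1/2) = 30°.
Since sin(180° - C) = sin(C), the obtuse angle 150° gives the same area, so C = 30° or C = 150°.

30° or 150°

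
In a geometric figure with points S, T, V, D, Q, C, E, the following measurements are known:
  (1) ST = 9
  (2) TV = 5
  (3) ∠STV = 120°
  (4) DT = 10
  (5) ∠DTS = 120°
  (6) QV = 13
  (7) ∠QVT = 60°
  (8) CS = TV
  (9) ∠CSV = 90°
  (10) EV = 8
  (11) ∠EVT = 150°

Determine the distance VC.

From the given relations: CS = TV = 5.
Step 1: By the law of cosines on triangle STV: SV² = 9² + 5² − 2·9·5·cos(120°) = 151, so SV = √151.
Step 2: By the law of cosines on triangle VSC: VC² = √151² + 5² − 2·√151·5·cos(90°) = 176, so VC = 4·√11.

Therefore, the length of VC = 4·√11.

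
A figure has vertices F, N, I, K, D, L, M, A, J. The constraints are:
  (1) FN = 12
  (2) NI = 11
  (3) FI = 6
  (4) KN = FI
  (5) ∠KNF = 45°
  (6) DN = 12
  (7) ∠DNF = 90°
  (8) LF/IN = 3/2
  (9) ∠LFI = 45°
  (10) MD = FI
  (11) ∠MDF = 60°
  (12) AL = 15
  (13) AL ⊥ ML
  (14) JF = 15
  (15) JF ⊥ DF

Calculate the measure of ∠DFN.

Step 1: By the law of cosines on triangle FND: FD² = 12² + 12² − 2·12·12·cos(90°) = 288, so FD = 12·√2.
Step 2: By the inverse law of cosines on triangle DFN: cos(∠DFN) = ((12·√2)² + 12² − 12²) / (2·12·√2·12) = 288/407.29 = 0.7071, so ∠DFN = 45°.

Therefore, the measure of angle ∠DFN = 45°.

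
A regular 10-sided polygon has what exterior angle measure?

Each exterior angle of a regular n-gon is 360 / n.
For n = 10: 360 / 10 = 36 degrees.

36 degrees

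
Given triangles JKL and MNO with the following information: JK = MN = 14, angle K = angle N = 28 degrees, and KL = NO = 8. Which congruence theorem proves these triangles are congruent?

The given information matches SAS: Two pairs of corresponding sides and the included angle are equal (Side-Angle-Side).

SAS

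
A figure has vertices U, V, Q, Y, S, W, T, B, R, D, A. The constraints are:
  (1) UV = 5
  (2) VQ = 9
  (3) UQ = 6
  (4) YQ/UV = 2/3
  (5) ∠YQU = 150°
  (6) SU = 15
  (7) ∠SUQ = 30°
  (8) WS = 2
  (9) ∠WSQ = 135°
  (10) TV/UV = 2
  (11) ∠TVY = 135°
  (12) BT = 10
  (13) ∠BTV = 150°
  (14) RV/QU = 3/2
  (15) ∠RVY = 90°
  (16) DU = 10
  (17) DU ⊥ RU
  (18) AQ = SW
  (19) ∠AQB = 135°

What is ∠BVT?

From the given relations: TV = 2·UV = 2·5 = 10.
Step 1: By the law of cosines on triangle VTB: VB² = 10² + 10² − 2·10·10·cos(150°) = 373.21, so VB ≈ 19.32.
Step 2: By the inverse law of cosines on triangle BVT: cos(∠BVT) = (19.32² + 10² − 10²) / (2·19.32·10) = 373.21/386.37 = 0.9659, so ∠BVT = 15°.

Therefore, the measure of angle ∠BVT = 15°.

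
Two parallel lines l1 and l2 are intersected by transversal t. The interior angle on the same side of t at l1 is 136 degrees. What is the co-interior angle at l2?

Co-interior angles (same-side interior) formed by parallel lines and a transversal are supplementary (sum to 180 degrees).
The given angle is 136 degrees.
The co-interior angle = 180 - 136 = 44 degrees.

44 degrees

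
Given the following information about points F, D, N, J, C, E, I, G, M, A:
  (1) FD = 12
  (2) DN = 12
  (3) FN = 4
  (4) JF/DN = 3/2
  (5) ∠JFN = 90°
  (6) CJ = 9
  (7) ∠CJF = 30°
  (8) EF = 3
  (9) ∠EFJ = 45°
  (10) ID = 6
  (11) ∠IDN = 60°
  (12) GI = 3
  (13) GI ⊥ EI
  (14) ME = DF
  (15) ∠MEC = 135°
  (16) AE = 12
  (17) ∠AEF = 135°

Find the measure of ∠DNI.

Step 1: By the law of cosines on triangle NDI: NI² = 12² + 6² − 2·12·6·cos(60°) = 108, so NI = 6·√3.
Step 2: By the inverse law of cosines on triangle DNI: cos(∠DNI) = (12² + (6·√3)² − 6²) / (2·12·6·√3) = 216/249.42 = 0.866, so ∠DNI = 30°.

Therefore, the measure of angle ∠DNI = 30°.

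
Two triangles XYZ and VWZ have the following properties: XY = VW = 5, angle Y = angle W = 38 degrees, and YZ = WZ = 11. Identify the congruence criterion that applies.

The given information matches SAS: Two pairs of corresponding sides and the included angle are equal (Side-Angle-Side).

SAS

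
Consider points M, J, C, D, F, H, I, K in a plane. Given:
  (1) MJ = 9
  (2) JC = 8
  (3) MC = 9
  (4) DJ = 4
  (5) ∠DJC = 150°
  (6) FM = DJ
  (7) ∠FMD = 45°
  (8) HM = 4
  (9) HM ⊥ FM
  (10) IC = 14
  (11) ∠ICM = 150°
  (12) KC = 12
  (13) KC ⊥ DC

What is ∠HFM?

From the given relations: FM = DJ = 4.
Step 1: By the law of cosines on triangle FMH: FH² = 4² + 4² − 2·4·4·cos(90°) = 32, so FH = 4·√2.
Step 2: By the inverse law of cosines on triangle HFM: cos(∠HFM) = ((4·√2)² + 4² − 4²) / (2·4·√2·4) = 32/45.25 = 0.7071, so ∠HFM = 45°.

Therefore, the measure of angle ∠HFM = 45°.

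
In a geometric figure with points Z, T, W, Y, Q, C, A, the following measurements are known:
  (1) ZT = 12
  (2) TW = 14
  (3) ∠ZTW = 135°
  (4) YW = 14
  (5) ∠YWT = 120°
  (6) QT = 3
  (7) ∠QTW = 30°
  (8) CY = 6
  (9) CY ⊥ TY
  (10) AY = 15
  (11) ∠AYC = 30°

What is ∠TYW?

Step 1: By the law of cosines on triangle YWT: YT² = 14² + 14² − 2·14·14·cos(120°) = 588, so YT = 14·√3.
Step 2: By the inverse law of cosines on triangle TYW: cos(∠TYW) = ((14·√3)² + 14² − 14²) / (2·14·√3·14) = 588/678.96 = 0.866, so ∠TYW = 30°.

Therefore, the measure of angle ∠TYW = 30°.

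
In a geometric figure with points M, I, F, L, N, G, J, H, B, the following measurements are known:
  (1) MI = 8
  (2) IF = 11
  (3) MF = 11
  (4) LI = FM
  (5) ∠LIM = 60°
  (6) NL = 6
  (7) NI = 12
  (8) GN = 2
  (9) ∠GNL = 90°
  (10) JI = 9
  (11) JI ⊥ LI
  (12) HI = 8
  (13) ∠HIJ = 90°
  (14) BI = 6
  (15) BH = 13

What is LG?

Step 1: By the law of cosines on triangle LNG: LG² = 6² + 2² − 2·6·2·cos(90°) = 40, so LG = 2·√10.

Therefore, the length of LG = 2·√10.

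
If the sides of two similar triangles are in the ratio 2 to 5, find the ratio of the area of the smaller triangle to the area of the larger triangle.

Area ratio = (side ratio)^2 = (2/5)^2 = 4:25.

4:25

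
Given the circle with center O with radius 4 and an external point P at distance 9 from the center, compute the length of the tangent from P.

The tangent, radius, and line from the external point to the center form a right triangle.
The right angle is where the tangent meets the radius.
By the Pythagorean theorem: tangent² + 4² = 9²
tangent² = 81 - 16 = 65
tangent = sqrt(65)

sqrt(65)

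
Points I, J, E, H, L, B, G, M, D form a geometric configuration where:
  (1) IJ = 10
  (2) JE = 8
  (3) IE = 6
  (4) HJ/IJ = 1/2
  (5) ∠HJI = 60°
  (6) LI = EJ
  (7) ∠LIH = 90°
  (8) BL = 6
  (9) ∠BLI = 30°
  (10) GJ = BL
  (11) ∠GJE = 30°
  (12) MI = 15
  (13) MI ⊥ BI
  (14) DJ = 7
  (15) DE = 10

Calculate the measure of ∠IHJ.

From the given relations: HJ = 1/2·IJ = 1/2·10 = 5.
Step 1: By the law of cosines on triangle HJI: HI² = 5² + 10² − 2·5·10·cos(60°) = 75, so HI = 5·√3.
Step 2: By the inverse law of cosines on triangle IHJ: cos(∠IHJ) = ((5·√3)² + 5² − 10²) / (2·5·√3·5) = 0/86.6 = 0, so ∠IHJ = 90°.

Therefore, the measure of angle ∠IHJ = 90°.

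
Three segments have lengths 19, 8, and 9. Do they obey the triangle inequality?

The longest side is 19. The other two sides sum to 8 + 9 = 17.
Since 17 ≤ 19, the two shorter sides cannot reach around to close the triangle.

No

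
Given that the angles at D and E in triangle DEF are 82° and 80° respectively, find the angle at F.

Let angle F = x. Then 82 + 80 + x = 180.
x = 180 - 162 = 18 degrees.

18 degrees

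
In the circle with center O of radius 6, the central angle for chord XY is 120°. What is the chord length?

Drop a perpendicular from the center to the chord, bisecting both the chord and the central angle.
Each half-chord = r sin(θ/2) = 6 sin(60°).
The full chord = 2 × 6 × sin(60°) = 6*sqrt(3).

6*sqrt(3)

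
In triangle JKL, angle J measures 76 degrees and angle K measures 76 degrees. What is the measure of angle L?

Let angle L = x. Then 76 + 76 + x = 180.
x = 180 - 152 = 28 degrees.

28 degrees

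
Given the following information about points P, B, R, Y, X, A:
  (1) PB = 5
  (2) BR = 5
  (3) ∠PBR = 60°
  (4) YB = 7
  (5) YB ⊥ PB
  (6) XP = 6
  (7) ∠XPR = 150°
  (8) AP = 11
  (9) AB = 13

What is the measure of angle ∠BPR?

Step 1: By the law of cosines on triangle PBR: PR² = 5² + 5² − 2·5·5·cos(60°) = 25, so PR = 5.
Step 2: By the inverse law of cosines on triangle BPR: cos(∠BPR) = (5² + 5² − 5²) / (2·5·5) = 25/50 = 0.5, so ∠BPR = 60°.

Therefore, the measure of angle ∠BPR = 60°.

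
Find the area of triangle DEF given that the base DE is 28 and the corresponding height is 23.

A triangle's area is half the area of a rectangle with the same base and height.
Area = (1/2) * 28 * 23 = 322.

322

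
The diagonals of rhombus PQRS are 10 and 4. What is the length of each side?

Half-diagonals are 5 and 2. side = sqrt(5^2 + 2^2) = sqrt(29)

sqrt(29)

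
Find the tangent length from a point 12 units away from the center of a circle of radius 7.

The tangent, radius, and line from the external point to the center form a right triangle.
The right angle is where the tangent meets the radius.
By the Pythagorean theorem: tangent² + 7² = 12²
tangent² = 144 - 49 = 95
tangent = sqrt(95)

sqrt(95)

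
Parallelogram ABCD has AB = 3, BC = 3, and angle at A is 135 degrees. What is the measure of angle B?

In a parallelogram, consecutive angles are supplementary (sum to 180°).
angle B = 180 - angle A
angle B = 180 - 135
angle B = 45 degrees

45 degrees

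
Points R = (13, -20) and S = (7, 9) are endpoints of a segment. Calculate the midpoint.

The midpoint is the average of the coordinates:
x: (13 + 7)/2 = 10
y: (-20 + 9)/2 = -11/2
Midpoint = (10, -11/2)

(10, -11/2)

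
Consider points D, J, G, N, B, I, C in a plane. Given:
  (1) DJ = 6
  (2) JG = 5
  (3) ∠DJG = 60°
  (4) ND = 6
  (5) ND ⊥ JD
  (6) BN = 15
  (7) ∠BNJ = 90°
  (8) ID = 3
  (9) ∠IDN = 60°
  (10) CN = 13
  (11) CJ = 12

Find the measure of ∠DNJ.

Step 1: By the law of cosines on triangle NDJ: NJ² = 6² + 6² − 2·6·6·cos(90°) = 72, so NJ = 6·√2.
Step 2: By the inverse law of cosines on triangle DNJ: cos(∠DNJ) = (6² + (6·√2)² − 6²) / (2·6·6·√2) = 72/101.82 = 0.7071, so ∠DNJ = 45°.

Therefore, the measure of angle ∠DNJ = 45°.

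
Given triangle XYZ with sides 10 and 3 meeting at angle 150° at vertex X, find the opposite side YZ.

Law of cosines: YZ^2 = 10^2 + 3^2 - 2(10)(3)cos(150°) = 30*sqrt(3) + 109, so YZ = sqrt(30*sqrt(3) + 109).

sqrt(30*sqrt(3) + 109)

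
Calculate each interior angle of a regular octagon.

Each interior angle of a regular n-gon is (n - 2) * 180 / n.
For n = 8: (8 - 2) * 180 / 8 = 1080/8 = 135 degrees.

135 degrees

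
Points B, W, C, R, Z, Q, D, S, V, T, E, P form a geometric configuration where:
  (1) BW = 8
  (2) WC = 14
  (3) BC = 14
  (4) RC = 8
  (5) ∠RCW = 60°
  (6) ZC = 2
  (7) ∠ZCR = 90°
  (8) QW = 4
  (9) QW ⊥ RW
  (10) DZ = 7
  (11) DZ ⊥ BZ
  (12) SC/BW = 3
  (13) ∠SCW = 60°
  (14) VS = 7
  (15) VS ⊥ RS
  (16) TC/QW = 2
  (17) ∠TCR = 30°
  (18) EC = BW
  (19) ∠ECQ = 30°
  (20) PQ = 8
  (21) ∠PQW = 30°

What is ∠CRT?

From the given relations: TC = 2·QW = 2·4 = 8.
Step 1: By the law of cosines on triangle RCT: RT² = 8² + 8² − 2·8·8·cos(30°) = 17.15, so RT ≈ 4.14.
Step 2: By the inverse law of cosines on triangle CRT: cos(∠CRT) = (8² + 4.14² − 8²) / (2·8·4.14) = 17.15/66.26 = 0.2588, so ∠CRT = 75°.

Therefore, the measure of angle ∠CRT = 75°.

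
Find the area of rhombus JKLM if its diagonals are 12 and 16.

The diagonals of a rhombus divide it into four right triangles.
Each triangle has legs 12/ 2 = 6 and 16/2 = 8, so each has area (1/2)*6*8 = 24.
Four such triangles give total area = (d1 * d2) / 2 = 96.

96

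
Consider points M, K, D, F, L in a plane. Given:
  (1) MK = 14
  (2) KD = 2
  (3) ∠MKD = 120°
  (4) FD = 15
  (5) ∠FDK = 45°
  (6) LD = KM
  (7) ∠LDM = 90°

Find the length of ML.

From the given relations: LD = KM = 14.
Step 1: By the law of cosines on triangle DKM: DM² = 2² + 14² − 2·2·14·cos(120°) = 228, so DM = 2·√57.
Step 2: By the law of cosines on triangle MDL: ML² = (2·√57)² + 14² − 2·2·√57·14·cos(90°) = 424, so ML = 2·√106.

Therefore, the length of ML = 2·√106.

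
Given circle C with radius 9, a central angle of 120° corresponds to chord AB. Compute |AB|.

Chord length = 2r sin(θ/2)
= 2 × 9 × sin(120°/2)
= 2 × 9 × sin(60°)
= 9*sqrt(3)

9*sqrt(3)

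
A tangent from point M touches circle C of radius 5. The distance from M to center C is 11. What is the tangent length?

Let T be the point of tangency. Then CT ⊥ MT (radius ⊥ tangent).
In right triangle CTM: CM² = CT² + MT²
11² = 5² + MT²
MT² = 96, MT = 4*sqrt(6)

4*sqrt(6)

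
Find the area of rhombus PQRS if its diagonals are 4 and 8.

Area = (4 * 8) / 2 = 32 / 2 = 16

16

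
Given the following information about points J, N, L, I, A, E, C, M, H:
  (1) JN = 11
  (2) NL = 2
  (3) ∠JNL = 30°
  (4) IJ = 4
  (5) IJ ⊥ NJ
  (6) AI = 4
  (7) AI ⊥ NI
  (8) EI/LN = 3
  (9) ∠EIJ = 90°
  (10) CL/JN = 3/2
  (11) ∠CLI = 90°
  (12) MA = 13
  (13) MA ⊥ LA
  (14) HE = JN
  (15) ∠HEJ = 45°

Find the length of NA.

Step 1: By the law of cosines on triangle NJI: NI² = 11² + 4² − 2·11·4·cos(90°) = 137, so NI = √137.
Step 2: By the law of cosines on triangle NIA: NA² = √137² + 4² − 2·√137·4·cos(90°) = 153, so NA = 3·√17.

Therefore, the length of NA = 3·√17.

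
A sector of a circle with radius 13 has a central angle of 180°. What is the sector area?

Sector area = π(13²)(1/2) = 169*pi/2

169*pi/2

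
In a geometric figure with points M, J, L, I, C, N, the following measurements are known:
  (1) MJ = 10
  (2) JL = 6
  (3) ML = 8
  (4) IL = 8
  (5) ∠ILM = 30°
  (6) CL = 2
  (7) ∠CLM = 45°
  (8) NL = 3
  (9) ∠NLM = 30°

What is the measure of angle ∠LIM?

Step 1: By the law of cosines on triangle ILM: IM² = 8² + 8² − 2·8·8·cos(30°) = 17.15, so IM ≈ 4.14.
Step 2: By the inverse law of cosines on triangle LIM: cos(∠LIM) = (8² + 4.14² − 8²) / (2·8·4.14) = 17.15/66.26 = 0.2588, so ∠LIM = 75°.

Therefore, the measure of angle ∠LIM = 75°.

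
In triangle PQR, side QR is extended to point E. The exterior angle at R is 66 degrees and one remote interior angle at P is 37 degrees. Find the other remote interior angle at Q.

By the exterior angle theorem: exterior angle = sum of remote interior angles.
66 = 37 + angle Q
angle Q = 66 - 37 = 29 degrees

29 degrees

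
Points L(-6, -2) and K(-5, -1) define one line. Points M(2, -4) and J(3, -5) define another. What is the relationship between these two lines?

Slope of line 1: m1 = (-1 - -2)/(-5 - -6) = 1/1 = 1
Slope of line 2: m2 = (-5 - -4)/(3 - 2) = -1/1 = -1
Two lines are perpendicular when the product of their slopes is -1 (negative reciprocals).
m1 * m2 = (1) * (-1) = -1, confirming perpendicularity.

Perpendicular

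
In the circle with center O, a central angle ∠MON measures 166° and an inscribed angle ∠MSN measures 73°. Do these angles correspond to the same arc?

By the inscribed angle theorem, the inscribed angle for a central angle of 166° should be 166° / 2 = 83°.
The given inscribed angle is 73°, which does not equal 83°.
Therefore, no, they do not correspond to the same arc.

No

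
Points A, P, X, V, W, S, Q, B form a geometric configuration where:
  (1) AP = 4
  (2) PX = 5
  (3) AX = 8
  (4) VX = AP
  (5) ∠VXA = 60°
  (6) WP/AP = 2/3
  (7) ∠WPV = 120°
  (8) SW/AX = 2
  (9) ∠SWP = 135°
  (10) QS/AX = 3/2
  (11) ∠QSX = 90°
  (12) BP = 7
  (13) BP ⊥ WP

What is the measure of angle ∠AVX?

From the given relations: VX = AP = 4.
Step 1: By the law of cosines on triangle VXA: VA² = 4² + 8² − 2·4·8·cos(60°) = 48, so VA = 4·√3.
Step 2: By the inverse law of cosines on triangle AVX: cos(∠AVX) = ((4·√3)² + 4² − 8²) / (2·4·√3·4) = 0/55.43 = 0, so ∠AVX = 90°.

Therefore, the measure of angle ∠AVX = 90°.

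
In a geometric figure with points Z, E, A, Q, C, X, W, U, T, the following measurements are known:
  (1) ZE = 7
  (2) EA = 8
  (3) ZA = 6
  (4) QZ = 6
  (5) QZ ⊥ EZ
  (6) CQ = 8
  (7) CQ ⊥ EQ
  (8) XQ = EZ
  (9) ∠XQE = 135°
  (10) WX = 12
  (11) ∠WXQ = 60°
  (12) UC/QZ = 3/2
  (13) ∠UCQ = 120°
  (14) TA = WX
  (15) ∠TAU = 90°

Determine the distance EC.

Step 1: By the law of cosines on triangle EZQ: EQ² = 7² + 6² − 2·7·6·cos(90°) = 85, so EQ = √85.
Step 2: By the law of cosines on triangle EQC: EC² = √85² + 8² − 2·√85·8·cos(90°) = 149, so EC = √149.

Therefore, the length of EC = √149.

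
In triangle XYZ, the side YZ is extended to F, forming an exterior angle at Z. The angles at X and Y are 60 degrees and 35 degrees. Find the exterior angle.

The interior angle at Z is 180 - 60 - 35 = 85 degrees.
The exterior angle and interior angle at Z are supplementary:
Exterior angle = 180 - 85 = 95 degrees.

95 degrees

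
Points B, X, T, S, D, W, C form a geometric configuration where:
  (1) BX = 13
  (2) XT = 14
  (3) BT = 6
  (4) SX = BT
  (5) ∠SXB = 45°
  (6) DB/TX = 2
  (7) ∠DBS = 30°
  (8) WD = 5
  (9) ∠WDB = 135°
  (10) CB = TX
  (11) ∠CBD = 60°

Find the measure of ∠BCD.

From the given relations: CB = TX = 14; DB = 2·TX = 2·14 = 28.
Step 1: By the law of cosines on triangle CBD: CD² = 14² + 28² − 2·14·28·cos(60°) = 588, so CD = 14·√3.
Step 2: By the inverse law of cosines on triangle BCD: cos(∠BCD) = (14² + (14·√3)² − 28²) / (2·14·14·√3) = 0/678.96 = 0, so ∠BCD = 90°.

Therefore, the measure of angle ∠BCD = 90°.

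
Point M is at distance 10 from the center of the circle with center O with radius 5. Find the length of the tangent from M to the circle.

tangent = √(d² - r²) = √(10² - 5²) = √(100 - 25) = √75 = 5*sqrt(3)

5*sqrt(3)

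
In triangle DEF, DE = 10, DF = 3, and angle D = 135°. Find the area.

Area = (1/2) * DE * DF * sin(D)
Area = (1/2) * 10 * 3 * sin(135°)
Area = (1/2) * 10 * 3 * sqrt(2)/2
Area = 15*sqrt(2)/2

15*sqrt(2)/2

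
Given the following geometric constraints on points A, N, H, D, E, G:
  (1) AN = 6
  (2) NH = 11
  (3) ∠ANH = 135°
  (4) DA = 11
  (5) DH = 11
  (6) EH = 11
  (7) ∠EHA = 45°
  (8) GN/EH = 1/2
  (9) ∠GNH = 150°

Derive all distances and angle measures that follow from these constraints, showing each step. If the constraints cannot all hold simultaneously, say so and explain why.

The constraints are consistent.

From the given relations:
  GN = 1/2·EH = 1/2·11 ≈ 5.5

Step 1: From AN = 6, NH = 11, and ∠ANH = 135°, by the law of cosines:
  AH² = AN² + NH² - 2·AN·NH·cos(135°) = 36 + 121 + 93.34 = 250.3
  AH ≈ 15.82

Step 2: From HN = 11, NG = 5.5, and ∠HNG = 150°, by the law of cosines:
  HG² = HN² + NG² - 2·HN·NG·cos(150°) = 121 + 30.25 + 104.8 = 256
  HG ≈ 16

Step 3: From AH = 15.82, HE = 11, and ∠AHE = 45°, by the law of cosines:
  AE² = AH² + HE² - 2·AH·HE·cos(45°) = 250.3 + 121 - 246.1 = 125.2
  AE ≈ 11.19

Step 4: From AD = 11, AH = 15.82, DH = 11, by the inverse law of cosines:
  cos(∠DAH) = (AD² + AH² - DH²) / (2·AD·AH)
  ∠DAH = 44.01°

Step 5: From AH = 15.82, AN = 6, HN = 11, by the inverse law of cosines:
  cos(∠HAN) = (AH² + AN² - HN²) / (2·AH·AN)
  ∠HAN = 29.45°

Step 6: From HA = 15.82, HD = 11, AD = 11, by the inverse law of cosines:
  cos(∠AHD) = (HA² + HD² - AD²) / (2·HA·HD)
  ∠AHD = 44.01°

Step 7: From HA = 15.82, HN = 11, AN = 6, by the inverse law of cosines:
  cos(∠AHN) = (HA² + HN² - AN²) / (2·HA·HN)
  ∠AHN = 15.55°

Step 8: From HG = 16, HN = 11, GN = 5.5, by the inverse law of cosines:
  cos(∠GHN) = (HG² + HN² - GN²) / (2·HG·HN)
  ∠GHN = 9.9°

Step 9: From DA = 11, DH = 11, AH = 15.82, by the inverse law of cosines:
  cos(∠ADH) = (DA² + DH² - AH²) / (2·DA·DH)
  ∠ADH = 91.97°

Step 10: From GH = 16, GN = 5.5, HN = 11, by the inverse law of cosines:
  cos(∠HGN) = (GH² + GN² - HN²) / (2·GH·GN)
  ∠HGN = 20.1°

Step 11: From AE = 11.19, AH = 15.82, EH = 11, by the inverse law of cosines:
  cos(∠EAH) = (AE² + AH² - EH²) / (2·AE·AH)
  ∠EAH = 44.04°

Step 12: From EA = 11.19, EH = 11, AH = 15.82, by the inverse law of cosines:
  cos(∠AEH) = (EA² + EH² - AH²) / (2·EA·EH)
  ∠AEH = 90.96°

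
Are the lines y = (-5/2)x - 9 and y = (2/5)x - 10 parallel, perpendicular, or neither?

Slope of line 1: m1 = -5/2
Slope of line 2: m2 = 2/5
m1 * m2 = (-5/2) * (2/5) = -1 = -1, so the lines are perpendicular.

Perpendicular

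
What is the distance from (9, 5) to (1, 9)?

d = sqrt((-8)^2 + (4)^2) = sqrt(80) = 4*sqrt(5)

4*sqrt(5)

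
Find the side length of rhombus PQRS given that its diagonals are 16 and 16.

In a rhombus, the diagonals bisect each other perpendicularly, creating four congruent right triangles.
Each triangle has legs 8 (half of 16) and 8 (half of 16).
The hypotenuse of each right triangle is a side of the rhombus:
side = sqrt(8^2 + 8^2) = sqrt(128) = 8*sqrt(2)

8*sqrt(2)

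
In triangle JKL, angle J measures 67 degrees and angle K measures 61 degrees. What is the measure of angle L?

angle L = 180 - 67 - 61 = 52 degrees.

52 degrees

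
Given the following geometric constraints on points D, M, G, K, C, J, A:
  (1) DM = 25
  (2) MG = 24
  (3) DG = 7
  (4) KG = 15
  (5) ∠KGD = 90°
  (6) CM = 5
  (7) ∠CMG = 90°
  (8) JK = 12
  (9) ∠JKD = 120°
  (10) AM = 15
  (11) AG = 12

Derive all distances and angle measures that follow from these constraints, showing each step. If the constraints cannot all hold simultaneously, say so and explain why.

The constraints are consistent.

Step 1: From DG = 7, GK = 15, and ∠DGK = 90°, by the law of cosines:
  DK² = DG² + GK² - 2·DG·GK·cos(90°) = 49 + 225 - 0 = 274
  DK ≈ 16.55

Step 2: From GM = 24, MC = 5, and ∠GMC = 90°, by the law of cosines:
  GC² = GM² + MC² - 2·GM·MC·cos(90°) = 576 + 25 - 0 = 601
  GC ≈ 24.52

Step 3: From DG = 7, DM = 25, GM = 24, by the inverse law of cosines:
  cos(∠GDM) = (DG² + DM² - GM²) / (2·DG·DM)
  ∠GDM = 73.74°

Step 4: From MA = 15, MG = 24, AG = 12, by the inverse law of cosines:
  cos(∠AMG) = (MA² + MG² - AG²) / (2·MA·MG)
  ∠AMG = 24.15°

Step 5: From MD = 25, MG = 24, DG = 7, by the inverse law of cosines:
  cos(∠DMG) = (MD² + MG² - DG²) / (2·MD·MG)
  ∠DMG = 16.26°

Step 6: From GA = 12, GM = 24, AM = 15, by the inverse law of cosines:
  cos(∠AGM) = (GA² + GM² - AM²) / (2·GA·GM)
  ∠AGM = 30.75°

Step 7: From GD = 7, GM = 24, DM = 25, by the inverse law of cosines:
  cos(∠DGM) = (GD² + GM² - DM²) / (2·GD·GM)
  ∠DGM = 90°

Step 8: From AG = 12, AM = 15, GM = 24, by the inverse law of cosines:
  cos(∠GAM) = (AG² + AM² - GM²) / (2·AG·AM)
  ∠GAM = 125.1°

Step 9: From DK = 16.55, KJ = 12, and ∠DKJ = 120°, by the law of cosines:
  DJ² = DK² + KJ² - 2·DK·KJ·cos(120°) = 274 + 144 + 198.6 = 616.6
  DJ ≈ 24.83

Step 10: From DG = 7, DK = 16.55, GK = 15, by the inverse law of cosines:
  cos(∠GDK) = (DG² + DK² - GK²) / (2·DG·DK)
  ∠GDK = 64.98°

Step 11: From GC = 24.52, GM = 24, CM = 5, by the inverse law of cosines:
  cos(∠CGM) = (GC² + GM² - CM²) / (2·GC·GM)
  ∠CGM = 11.77°

Step 12: From KD = 16.55, KG = 15, DG = 7, by the inverse law of cosines:
  cos(∠DKG) = (KD² + KG² - DG²) / (2·KD·KG)
  ∠DKG = 25.02°

Step 13: From CG = 24.52, CM = 5, GM = 24, by the inverse law of cosines:
  cos(∠GCM) = (CG² + CM² - GM²) / (2·CG·CM)
  ∠GCM = 78.23°

Step 14: From DJ = 24.83, DK = 16.55, JK = 12, by the inverse law of cosines:
  cos(∠JDK) = (DJ² + DK² - JK²) / (2·DJ·DK)
  ∠JDK = 24.74°

Step 15: From JD = 24.83, JK = 12, DK = 16.55, by the inverse law of cosines:
  cos(∠DJK) = (JD² + JK² - DK²) / (2·JD·JK)
  ∠DJK = 35.26°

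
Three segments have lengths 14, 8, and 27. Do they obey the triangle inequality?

Check the triangle inequality: 14 + 8 = 22 ≤ 27.
Since the sum of two sides does not exceed the third, no triangle can be formed.

No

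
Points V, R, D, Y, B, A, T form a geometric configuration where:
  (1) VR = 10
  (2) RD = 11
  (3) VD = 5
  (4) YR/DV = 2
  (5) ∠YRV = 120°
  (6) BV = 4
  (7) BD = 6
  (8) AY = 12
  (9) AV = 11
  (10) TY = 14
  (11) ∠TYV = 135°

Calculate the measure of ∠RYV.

From the given relations: YR = 2·DV = 2·5 = 10.
Step 1: By the law of cosines on triangle YRV: YV² = 10² + 10² − 2·10·10·cos(120°) = 300, so YV = 10·√3.
Step 2: By the inverse law of cosines on triangle RYV: cos(∠RYV) = (10² + (10·√3)² − 10²) / (2·10·10·√3) = 300/346.41 = 0.866, so ∠RYV = 30°.

Therefore, the measure of angle ∠RYV = 30°.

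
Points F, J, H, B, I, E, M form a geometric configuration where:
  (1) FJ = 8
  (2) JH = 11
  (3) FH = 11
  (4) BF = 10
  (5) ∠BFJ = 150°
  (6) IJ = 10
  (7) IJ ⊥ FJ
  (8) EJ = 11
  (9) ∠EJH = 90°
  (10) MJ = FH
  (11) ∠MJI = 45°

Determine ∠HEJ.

Step 1: By the law of cosines on triangle EJH: EH² = 11² + 11² − 2·11·11·cos(90°) = 242, so EH = 11·√2.
Step 2: By the inverse law of cosines on triangle HEJ: cos(∠HEJ) = ((11·√2)² + 11² − 11²) / (2·11·√2·11) = 242/342.24 = 0.7071, so ∠HEJ = 45°.

Therefore, the measure of angle ∠HEJ = 45°.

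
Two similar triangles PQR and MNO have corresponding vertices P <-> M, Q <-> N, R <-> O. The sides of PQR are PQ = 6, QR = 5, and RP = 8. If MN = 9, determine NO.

Since the triangles are similar, the ratio of corresponding sides is constant.
Scale factor k = MN / PQ = 9 / 6 = 3/2
NO = k * QR = 3/2 * 5 = 15/2

15/2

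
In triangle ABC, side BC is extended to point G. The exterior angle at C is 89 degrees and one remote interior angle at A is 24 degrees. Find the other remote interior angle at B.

The exterior angle theorem states that an exterior angle equals the sum of the two non-adjacent interior angles.
So 89 = 24 + angle B, which gives angle B = 89 - 24 = 65 degrees.

65 degrees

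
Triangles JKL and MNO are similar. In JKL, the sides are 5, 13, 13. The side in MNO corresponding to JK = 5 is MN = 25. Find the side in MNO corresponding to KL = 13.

k = 25/5 = 5. NO = 5 * 13 = 65.

65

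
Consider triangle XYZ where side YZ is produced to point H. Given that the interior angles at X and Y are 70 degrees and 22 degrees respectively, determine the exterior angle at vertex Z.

By the exterior angle theorem, an exterior angle of a triangle equals the sum of the two remote interior angles.
Exterior angle = angle X + angle Y
Exterior angle = 70 + 22 = 92 degrees

92 degrees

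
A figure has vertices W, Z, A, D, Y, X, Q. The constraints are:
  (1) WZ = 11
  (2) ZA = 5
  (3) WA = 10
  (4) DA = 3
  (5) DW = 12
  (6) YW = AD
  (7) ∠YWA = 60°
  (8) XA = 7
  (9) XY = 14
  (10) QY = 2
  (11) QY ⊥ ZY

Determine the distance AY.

From the given relations: YW = AD = 3.
Step 1: By the law of cosines on triangle AWY: AY² = 10² + 3² − 2·10·3·cos(60°) = 79, so AY = √79.

Therefore, the length of AY = √79.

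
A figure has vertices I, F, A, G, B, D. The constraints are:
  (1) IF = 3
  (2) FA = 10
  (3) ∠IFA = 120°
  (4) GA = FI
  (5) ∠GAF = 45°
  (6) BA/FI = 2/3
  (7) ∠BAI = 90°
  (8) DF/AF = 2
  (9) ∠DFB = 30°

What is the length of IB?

From the given relations: BA = 2/3·FI = 2/3·3 = 2.
Step 1: By the law of cosines on triangle IFA: IA² = 3² + 10² − 2·3·10·cos(120°) = 139, so IA = √139.
Step 2: By the law of cosines on triangle IAB: IB² = √139² + 2² − 2·√139·2·cos(90°) = 143, so IB = √143.

Therefore, the length of IB = √143.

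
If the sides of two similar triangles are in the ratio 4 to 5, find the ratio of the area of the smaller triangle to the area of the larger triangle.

The ratio of areas of similar triangles equals the square of the side ratio.
Side ratio = 4:5
Area ratio = (4/5)^2 = 16/25 = 16:25

16:25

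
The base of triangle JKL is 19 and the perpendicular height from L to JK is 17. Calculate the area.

Area = (1/2) * base * height
Area = (1/2) * 19 * 17
Area = 323/2

323/2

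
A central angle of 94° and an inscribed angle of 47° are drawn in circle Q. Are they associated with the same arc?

By the inscribed angle theorem, if both angles subtend the same arc, the inscribed angle must be half the central angle.
Half of 94° = 47°, which equals the given inscribed angle of 47°.
Therefore, yes, they correspond to the same arc.

Yes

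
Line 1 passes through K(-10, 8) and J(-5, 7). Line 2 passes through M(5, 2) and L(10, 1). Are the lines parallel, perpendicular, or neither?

Slope of line 1: m1 = (7 - 8)/(-5 - -10) = -1/5 = -1/5
Slope of line 2: m2 = (1 - 2)/(10 - 5) = -1/5 = -1/5
m1 = m2, so the lines are parallel.

Parallel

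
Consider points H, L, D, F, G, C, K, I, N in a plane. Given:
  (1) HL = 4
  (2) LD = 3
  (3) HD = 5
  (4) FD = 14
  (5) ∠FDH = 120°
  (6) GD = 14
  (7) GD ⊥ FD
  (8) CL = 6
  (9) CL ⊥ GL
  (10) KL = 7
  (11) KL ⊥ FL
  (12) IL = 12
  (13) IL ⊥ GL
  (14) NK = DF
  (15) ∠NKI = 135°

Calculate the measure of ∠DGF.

Step 1: By the law of cosines on triangle GDF: GF² = 14² + 14² − 2·14·14·cos(90°) = 392, so GF = 14·√2.
Step 2: By the inverse law of cosines on triangle DGF: cos(∠DGF) = (14² + (14·√2)² − 14²) / (2·14·14·√2) = 392/554.37 = 0.7071, so ∠DGF = 45°.

Therefore, the measure of angle ∠DGF = 45°.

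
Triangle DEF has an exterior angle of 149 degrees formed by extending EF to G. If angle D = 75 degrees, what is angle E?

angle E = 149 - 75 = 74 degrees (exterior angle theorem).

74 degrees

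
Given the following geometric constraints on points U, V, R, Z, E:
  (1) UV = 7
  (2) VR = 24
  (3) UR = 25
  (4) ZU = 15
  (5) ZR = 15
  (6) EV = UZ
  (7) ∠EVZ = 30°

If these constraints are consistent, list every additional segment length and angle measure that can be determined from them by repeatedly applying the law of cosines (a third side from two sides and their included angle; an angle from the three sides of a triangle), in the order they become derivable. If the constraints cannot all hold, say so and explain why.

The constraints are consistent. Derivable facts, in order:
After 1 step:
- ∠RUV = 73.74°
- ∠RUZ = 33.56°
- ∠RVU = 90°
- ∠RZU = 112.89°
- ∠URV = 16.26°
- ∠URZ = 33.56°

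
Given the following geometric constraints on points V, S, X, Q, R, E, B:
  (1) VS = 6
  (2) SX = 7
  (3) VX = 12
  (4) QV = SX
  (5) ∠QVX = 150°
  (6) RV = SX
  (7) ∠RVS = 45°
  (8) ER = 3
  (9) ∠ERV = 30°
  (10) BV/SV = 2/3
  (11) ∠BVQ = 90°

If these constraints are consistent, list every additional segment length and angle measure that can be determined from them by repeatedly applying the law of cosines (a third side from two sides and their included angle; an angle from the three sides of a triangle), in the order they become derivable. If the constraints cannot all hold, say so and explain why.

The constraints are consistent. Derivable facts, in order:
After 1 step:
- QB = √65
- SR ≈ 5.06
- VE ≈ 4.65
- XQ ≈ 18.4
- ∠SVX = 24.53°
- ∠SXV = 20.85°
- ∠VSX = 134.62°
After 2 steps:
- ∠BQV = 29.74°
- ∠EVR = 18.82°
- ∠QBV = 60.26°
- ∠QXV = 10.97°
- ∠REV = 131.18°
- ∠RSV = 78.02°
- ∠SRV = 56.98°
- ∠VQX = 19.03°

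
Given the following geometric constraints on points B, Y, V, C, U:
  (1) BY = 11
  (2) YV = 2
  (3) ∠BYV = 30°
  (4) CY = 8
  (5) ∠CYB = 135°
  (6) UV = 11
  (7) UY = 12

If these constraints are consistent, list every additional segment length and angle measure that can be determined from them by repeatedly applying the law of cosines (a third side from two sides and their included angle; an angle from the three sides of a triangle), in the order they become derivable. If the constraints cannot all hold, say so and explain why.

The constraints are consistent. Derivable facts, in order:
After 1 step:
- BC ≈ 17.59
- BV ≈ 9.32
- ∠UVY = 115.58°
- ∠UYV = 55.77°
- ∠VUY = 8.65°
After 2 steps:
- ∠BCY = 26.24°
- ∠BVY = 143.84°
- ∠CBY = 18.76°
- ∠VBY = 6.16°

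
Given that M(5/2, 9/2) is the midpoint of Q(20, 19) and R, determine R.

Using the midpoint formula: M = ((x1 + x2)/2, (y1 + y2)/2)
We know M = (5/2, 9/2) and Q = (20, 19)
For x: 5/2 = (20 + x2)/2, so x2 = 2*5/2 - 20 = -15
For y: 9/2 = (19 + y2)/2, so y2 = 2*9/2 - 19 = -10
R = (-15, -10)

(-15, -10)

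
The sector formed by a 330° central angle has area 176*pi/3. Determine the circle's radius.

r² = 360 × 176*pi/3 / (π × 330) = 64, so r = 8.

8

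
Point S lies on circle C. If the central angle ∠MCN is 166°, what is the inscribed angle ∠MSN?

Inscribed angle = 166° / 2 = 83° (inscribed angle theorem).

83°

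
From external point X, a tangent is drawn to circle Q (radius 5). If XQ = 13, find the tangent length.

tangent = √(d² - r²) = √(13² - 5²) = √(169 - 25) = √144 = 12

12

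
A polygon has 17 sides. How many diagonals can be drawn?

Each of the 17 vertices connects to 14 non-adjacent vertices via diagonals.
Total connections = 17 × 14 = 238, but each diagonal is counted twice.
Number of diagonals = 238 / 2 = 119.

119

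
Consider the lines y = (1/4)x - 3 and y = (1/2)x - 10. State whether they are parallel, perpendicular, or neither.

Slope of line 1: m1 = 1/4
Slope of line 2: m2 = 1/2
For parallel lines we need equal slopes: 1/4 != 1/2.
For perpendicular lines we need m1*m2 = -1: (1/4)(1/2) = 1/8 != -1.
Since neither condition holds, the lines are neither parallel nor perpendicular.

Neither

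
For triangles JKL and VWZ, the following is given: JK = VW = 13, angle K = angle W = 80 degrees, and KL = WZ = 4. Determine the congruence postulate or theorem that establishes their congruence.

The given information provides:
JK = VW = 13, angle K = angle W = 80 degrees, and KL = WZ = 4
This matches the SAS congruence theorem.
Two pairs of corresponding sides and the included angle are equal (Side-Angle-Side).

SAS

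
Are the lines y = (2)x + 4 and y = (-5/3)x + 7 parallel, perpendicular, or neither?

Slope of line 1: m1 = 2
Slope of line 2: m2 = -5/3
For parallel lines we need equal slopes: 2 != -5/3.
For perpendicular lines we need m1*m2 = -1: (2)(-5/3) = -10/3 != -1.
Since neither condition holds, the lines are neither parallel nor perpendicular.

Neither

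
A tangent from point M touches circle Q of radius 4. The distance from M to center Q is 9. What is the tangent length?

The tangent, radius, and line from the external point to the center form a right triangle.
The right angle is where the tangent meets the radius.
By the Pythagorean theorem: tangent² + 4² = 9²
tangent² = 81 - 16 = 65
tangent = sqrt(65)

sqrt(65)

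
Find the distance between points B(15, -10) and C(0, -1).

The horizontal distance is |0 - 15| = 15 and the vertical distance is |-1 - -10| = 9.
By the Pythagorean theorem, d = sqrt(15^2 + 9^2) = sqrt(306) = 3*sqrt(34).

3*sqrt(34)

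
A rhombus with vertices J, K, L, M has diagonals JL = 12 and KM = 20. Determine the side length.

Half-diagonals are 6 and 10. side = sqrt(6^2 + 10^2) = sqrt(136) = 2*sqrt(34)

2*sqrt(34)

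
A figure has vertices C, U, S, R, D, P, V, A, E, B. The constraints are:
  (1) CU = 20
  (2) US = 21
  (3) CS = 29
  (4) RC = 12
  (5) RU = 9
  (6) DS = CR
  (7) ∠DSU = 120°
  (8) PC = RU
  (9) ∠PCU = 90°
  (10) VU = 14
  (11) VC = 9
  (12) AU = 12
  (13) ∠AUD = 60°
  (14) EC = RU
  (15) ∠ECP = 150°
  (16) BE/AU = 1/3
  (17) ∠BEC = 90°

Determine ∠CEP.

From the given relations: EC = RU = 9; PC = RU = 9.
Step 1: By the law of cosines on triangle ECP: EP² = 9² + 9² − 2·9·9·cos(150°) = 302.3, so EP ≈ 17.39.
Step 2: By the inverse law of cosines on triangle CEP: cos(∠CEP) = (9² + 17.39² − 9²) / (2·9·17.39) = 302.3/312.96 = 0.9659, so ∠CEP = 15°.

Therefore, the measure of angle ∠CEP = 15°.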